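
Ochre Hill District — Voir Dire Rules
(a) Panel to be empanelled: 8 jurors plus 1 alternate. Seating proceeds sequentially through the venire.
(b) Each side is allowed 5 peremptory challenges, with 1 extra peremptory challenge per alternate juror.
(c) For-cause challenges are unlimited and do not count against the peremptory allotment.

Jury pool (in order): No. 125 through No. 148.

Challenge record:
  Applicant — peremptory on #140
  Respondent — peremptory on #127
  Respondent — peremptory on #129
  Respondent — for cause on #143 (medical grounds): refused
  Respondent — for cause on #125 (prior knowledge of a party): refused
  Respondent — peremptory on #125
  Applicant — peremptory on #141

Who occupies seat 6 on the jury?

Removed: #125, #127, #129, #140, #141. (#143 stays — for-cause denied.)
Seating in order: seats 1–8 → #126, #128, #130, #131, #132, #133, #134, #135; alternates → #136.
So seat 6 is #133.

133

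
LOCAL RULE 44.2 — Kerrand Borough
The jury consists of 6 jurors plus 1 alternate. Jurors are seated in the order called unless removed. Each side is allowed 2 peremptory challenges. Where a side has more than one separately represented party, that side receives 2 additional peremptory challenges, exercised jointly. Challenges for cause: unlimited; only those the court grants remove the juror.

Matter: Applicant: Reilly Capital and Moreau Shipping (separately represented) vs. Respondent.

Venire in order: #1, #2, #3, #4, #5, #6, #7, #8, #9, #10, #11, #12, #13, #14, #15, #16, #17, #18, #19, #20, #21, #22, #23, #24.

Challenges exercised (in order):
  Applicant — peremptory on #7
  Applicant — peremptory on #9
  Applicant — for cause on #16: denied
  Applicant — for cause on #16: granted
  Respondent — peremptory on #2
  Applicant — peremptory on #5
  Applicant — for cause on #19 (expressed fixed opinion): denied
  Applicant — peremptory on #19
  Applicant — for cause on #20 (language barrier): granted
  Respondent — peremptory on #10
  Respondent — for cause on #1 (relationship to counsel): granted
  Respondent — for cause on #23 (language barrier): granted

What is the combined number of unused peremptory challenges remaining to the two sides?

Applicant allotment: 2 base + 2 multi-party = 4. Respondent allotment: 2.
Applicant peremptories used: #7, #9, #5, #19 — 4 (for-cause on #16, #16, #19, #20 don't count).
Respondent peremptories used: #2, #10 — 2 (for-cause on #1, #23 don't count).
Remaining: (4 − 4) + (2 − 2) = 0.

0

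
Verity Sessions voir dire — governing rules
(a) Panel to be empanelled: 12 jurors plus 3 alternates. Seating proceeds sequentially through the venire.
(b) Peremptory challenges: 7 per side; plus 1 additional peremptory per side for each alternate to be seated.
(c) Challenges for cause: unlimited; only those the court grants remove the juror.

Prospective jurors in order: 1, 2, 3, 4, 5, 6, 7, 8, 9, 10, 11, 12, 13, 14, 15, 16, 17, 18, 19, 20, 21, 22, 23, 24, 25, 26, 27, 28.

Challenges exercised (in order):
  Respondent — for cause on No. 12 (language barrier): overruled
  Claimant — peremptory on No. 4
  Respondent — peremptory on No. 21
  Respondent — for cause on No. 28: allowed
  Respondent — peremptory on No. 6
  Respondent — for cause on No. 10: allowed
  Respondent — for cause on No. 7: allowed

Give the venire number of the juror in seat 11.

15

Removed: #4, #6, #7, #10, #21, #28. (#12 stays — for-cause denied.)
Seating in order: seats 1–12 → #1, #2, #3, #5, #8, #9, #11, #12, #13, #14, #15, #16; alternates → #17, #18, #19.
So seat 11 is #15.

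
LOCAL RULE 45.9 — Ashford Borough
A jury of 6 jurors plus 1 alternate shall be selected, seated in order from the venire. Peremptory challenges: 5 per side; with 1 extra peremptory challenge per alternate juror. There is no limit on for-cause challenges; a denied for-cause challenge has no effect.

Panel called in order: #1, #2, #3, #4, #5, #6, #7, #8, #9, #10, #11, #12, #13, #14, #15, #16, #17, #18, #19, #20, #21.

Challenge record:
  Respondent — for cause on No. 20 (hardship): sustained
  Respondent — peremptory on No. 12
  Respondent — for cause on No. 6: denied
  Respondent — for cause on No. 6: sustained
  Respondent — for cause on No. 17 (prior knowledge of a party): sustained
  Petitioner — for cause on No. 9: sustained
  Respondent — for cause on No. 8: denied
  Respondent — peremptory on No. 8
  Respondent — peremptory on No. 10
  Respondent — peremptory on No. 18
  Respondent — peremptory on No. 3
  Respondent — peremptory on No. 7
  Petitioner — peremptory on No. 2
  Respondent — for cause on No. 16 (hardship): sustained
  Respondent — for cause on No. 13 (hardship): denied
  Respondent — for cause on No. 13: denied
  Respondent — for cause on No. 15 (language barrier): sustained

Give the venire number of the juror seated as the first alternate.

19

Removed: #2, #3, #6, #7, #8, #9, #10, #12, #15, #16, #17, #18, #20. (#13 stays — for-cause denied.)
Seating in order: seats 1–6 → #1, #4, #5, #11, #13, #14; alternates → #19.
So alternate 1 is #19.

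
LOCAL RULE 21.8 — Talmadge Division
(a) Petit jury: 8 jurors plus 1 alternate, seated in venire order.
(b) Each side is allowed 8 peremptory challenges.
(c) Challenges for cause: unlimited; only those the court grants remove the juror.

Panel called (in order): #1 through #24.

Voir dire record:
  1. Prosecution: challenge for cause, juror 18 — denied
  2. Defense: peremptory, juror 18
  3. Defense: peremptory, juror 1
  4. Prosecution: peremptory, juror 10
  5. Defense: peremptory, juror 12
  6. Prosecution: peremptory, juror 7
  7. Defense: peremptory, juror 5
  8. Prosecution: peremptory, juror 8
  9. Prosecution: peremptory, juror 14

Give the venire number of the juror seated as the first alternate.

16

Removed: #1, #5, #7, #8, #10, #12, #14, #18.
Seating in order: seats 1–8 → #2, #3, #4, #6, #9, #11, #13, #15; alternates → #16.
So alternate 1 is #16.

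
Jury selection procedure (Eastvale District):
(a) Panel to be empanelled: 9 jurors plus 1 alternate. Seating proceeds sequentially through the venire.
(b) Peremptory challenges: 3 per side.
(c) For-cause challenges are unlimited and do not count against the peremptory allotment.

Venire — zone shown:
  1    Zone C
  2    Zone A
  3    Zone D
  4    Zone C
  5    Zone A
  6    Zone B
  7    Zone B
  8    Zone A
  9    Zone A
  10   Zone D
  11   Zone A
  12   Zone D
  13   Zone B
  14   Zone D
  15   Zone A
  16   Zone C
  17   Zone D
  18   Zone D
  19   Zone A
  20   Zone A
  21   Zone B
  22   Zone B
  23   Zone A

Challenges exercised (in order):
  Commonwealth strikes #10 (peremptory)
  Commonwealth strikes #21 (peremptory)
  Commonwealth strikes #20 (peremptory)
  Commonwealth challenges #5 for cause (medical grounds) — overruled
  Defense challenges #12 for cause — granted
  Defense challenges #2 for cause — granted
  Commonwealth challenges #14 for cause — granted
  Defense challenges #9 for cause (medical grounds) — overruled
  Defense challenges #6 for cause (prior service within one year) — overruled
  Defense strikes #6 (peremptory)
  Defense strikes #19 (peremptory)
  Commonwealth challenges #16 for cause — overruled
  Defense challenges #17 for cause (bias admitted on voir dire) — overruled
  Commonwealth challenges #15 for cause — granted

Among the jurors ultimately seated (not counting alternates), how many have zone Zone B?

2

Removed: #2, #6, #10, #12, #14, #15, #19, #20, #21.
Seated jurors 1–9: #1, #3, #4, #5, #7, #8, #9, #11, #13 (alternates #16 not counted).
Of those, in Zone B: #7, #13 → 2.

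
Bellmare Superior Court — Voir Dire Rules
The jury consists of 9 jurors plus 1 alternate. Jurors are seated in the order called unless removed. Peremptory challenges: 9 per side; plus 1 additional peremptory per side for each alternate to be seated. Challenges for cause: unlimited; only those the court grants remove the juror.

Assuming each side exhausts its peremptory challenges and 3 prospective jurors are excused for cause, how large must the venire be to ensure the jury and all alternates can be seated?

Seats to fill: 9 + 1 alternates = 10.
Peremptories: 9 + 1×1 = 10 per side × 2 sides = 20.
For-cause removals: 3.
Minimum venire: 10 + 20 + 3 = 33.

33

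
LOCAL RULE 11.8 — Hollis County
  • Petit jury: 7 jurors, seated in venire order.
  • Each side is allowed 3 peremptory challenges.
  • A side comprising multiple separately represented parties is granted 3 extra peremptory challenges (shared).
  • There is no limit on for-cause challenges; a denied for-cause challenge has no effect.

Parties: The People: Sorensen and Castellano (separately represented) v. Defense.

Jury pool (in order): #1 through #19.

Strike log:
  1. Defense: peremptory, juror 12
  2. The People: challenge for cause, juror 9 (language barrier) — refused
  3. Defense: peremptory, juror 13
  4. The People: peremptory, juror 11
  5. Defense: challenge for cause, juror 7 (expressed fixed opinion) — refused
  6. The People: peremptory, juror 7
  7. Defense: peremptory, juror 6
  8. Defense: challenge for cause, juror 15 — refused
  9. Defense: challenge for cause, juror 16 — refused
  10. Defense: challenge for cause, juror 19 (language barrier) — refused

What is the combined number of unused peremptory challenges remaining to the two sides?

4

The People allotment: 3 base + 3 multi-party = 6. Defense allotment: 3.
The People peremptories used: #11, #7 — 2 (the for-cause on #9 doesn't count).
Defense peremptories used: #12, #13, #6 — 3 (for-cause on #7, #15, #16, #19 don't count).
Remaining: (6 − 2) + (3 − 3) = 4.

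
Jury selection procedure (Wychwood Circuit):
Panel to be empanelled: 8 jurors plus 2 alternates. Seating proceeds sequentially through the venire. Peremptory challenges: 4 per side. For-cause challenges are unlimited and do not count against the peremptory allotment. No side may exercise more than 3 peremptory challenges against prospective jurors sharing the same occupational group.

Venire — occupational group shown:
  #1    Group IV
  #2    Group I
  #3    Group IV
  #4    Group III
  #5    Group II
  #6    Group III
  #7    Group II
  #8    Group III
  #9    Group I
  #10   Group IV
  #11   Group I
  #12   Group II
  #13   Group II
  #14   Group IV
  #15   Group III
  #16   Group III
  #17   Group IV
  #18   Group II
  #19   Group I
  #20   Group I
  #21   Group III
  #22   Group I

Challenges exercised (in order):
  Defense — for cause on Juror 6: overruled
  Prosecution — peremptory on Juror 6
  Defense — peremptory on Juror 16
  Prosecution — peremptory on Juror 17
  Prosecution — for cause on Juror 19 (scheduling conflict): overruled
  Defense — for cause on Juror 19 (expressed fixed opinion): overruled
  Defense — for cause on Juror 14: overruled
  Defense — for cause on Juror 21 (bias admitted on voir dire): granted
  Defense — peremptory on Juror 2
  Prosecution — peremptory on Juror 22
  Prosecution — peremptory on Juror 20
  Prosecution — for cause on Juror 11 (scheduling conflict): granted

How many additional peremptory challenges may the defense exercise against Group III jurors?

2

Defense peremptories so far: #16, #2 — 2 of 4 used, 2 left overall.
Against Group III: #16 — 1 used; per-group cap 3 leaves 2.
Binding limit: min(2, 2) = 2.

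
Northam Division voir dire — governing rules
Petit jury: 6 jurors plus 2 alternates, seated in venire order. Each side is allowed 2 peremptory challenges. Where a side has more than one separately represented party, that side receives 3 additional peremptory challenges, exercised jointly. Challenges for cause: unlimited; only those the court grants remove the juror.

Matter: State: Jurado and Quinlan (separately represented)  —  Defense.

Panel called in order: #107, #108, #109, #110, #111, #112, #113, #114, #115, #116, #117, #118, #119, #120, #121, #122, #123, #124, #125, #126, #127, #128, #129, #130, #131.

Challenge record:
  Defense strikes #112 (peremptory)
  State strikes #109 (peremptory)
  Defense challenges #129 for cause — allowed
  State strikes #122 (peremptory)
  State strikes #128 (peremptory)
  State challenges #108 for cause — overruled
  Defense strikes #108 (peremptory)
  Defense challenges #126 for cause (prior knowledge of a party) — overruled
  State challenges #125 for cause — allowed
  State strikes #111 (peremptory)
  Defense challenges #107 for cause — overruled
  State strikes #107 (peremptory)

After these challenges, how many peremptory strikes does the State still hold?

State allotment: 2 base + 3 multi-party = 5.
State peremptories used: #109, #122, #128, #111, #107 — 5 (for-cause on #108, #125 don't count).
Remaining: 5 − 5 = 0.

0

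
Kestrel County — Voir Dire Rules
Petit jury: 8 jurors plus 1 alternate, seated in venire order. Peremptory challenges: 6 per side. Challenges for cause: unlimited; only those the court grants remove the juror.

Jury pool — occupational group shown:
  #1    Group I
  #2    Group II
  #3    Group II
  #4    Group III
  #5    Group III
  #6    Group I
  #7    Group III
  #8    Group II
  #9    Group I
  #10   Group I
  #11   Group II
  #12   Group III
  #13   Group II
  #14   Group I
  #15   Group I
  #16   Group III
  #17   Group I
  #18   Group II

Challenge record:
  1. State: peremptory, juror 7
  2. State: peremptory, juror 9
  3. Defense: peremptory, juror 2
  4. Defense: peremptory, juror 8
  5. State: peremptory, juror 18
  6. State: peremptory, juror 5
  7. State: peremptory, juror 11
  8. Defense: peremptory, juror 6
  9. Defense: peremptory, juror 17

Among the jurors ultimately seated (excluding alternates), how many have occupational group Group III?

2

Removed: #2, #5, #6, #7, #8, #9, #11, #17, #18.
Seated jurors 1–8: #1, #3, #4, #10, #12, #13, #14, #15 (alternates #16 not counted).
Of those, in Group III: #4, #12 → 2.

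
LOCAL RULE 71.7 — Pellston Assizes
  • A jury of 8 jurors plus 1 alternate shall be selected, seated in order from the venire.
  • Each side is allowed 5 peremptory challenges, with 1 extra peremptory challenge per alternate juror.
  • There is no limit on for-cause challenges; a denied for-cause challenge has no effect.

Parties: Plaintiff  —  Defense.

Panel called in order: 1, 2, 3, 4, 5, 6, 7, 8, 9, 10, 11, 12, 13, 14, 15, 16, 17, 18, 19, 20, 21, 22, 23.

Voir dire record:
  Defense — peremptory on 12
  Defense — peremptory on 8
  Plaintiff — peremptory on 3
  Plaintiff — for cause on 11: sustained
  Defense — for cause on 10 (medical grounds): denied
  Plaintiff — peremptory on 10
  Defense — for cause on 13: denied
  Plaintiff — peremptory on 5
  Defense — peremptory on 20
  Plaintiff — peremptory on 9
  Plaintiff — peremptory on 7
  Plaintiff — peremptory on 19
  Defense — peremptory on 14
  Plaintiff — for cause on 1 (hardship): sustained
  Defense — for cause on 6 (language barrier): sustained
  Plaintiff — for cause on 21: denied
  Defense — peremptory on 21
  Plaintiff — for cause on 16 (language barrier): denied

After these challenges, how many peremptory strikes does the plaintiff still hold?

0

Plaintiff allotment: 5 base + 1 × 1 alternate = 6.
Plaintiff peremptories used: #3, #10, #5, #9, #7, #19 — 6 (for-cause on #11, #1, #21, #16 don't count).
Remaining: 6 − 6 = 0.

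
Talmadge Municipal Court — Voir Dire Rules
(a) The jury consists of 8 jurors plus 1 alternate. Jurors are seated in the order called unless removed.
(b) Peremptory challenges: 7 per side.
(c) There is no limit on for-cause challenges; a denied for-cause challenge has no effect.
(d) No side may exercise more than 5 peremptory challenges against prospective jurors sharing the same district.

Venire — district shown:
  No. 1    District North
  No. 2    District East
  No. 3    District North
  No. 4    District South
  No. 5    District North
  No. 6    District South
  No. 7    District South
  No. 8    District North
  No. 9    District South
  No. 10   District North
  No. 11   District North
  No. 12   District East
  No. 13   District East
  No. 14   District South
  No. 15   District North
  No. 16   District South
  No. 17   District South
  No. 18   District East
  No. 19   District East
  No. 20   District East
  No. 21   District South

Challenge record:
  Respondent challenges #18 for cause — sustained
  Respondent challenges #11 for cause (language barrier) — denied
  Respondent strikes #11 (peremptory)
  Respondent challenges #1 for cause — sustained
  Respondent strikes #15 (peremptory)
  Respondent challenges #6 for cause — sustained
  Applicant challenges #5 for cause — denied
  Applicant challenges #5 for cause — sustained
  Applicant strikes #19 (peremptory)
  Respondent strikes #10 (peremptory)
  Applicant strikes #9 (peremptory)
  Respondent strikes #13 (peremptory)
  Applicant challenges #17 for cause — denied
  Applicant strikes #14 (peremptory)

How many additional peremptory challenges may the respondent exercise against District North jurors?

2

Respondent peremptories so far: #11, #15, #10, #13 — 4 of 7 used, 3 left overall.
Against District North: #11, #15, #10 — 3 used; per-district cap 5 leaves 2.
Binding limit: min(3, 2) = 2.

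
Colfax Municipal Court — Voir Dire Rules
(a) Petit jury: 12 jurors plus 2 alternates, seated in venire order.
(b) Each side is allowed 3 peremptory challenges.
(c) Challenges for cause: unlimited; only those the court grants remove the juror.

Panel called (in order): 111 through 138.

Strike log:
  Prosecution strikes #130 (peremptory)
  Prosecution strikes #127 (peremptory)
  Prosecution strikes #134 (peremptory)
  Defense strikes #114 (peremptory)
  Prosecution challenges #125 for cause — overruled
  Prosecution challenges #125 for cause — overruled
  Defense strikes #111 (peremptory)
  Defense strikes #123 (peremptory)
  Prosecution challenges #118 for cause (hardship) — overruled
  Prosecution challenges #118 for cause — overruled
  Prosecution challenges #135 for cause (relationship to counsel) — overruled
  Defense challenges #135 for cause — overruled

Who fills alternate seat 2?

128

Removed: #111, #114, #123, #127, #130, #134. (#118, #125, #135 stay — for-cause denied.)
Seating in order: seats 1–12 → #112, #113, #115, #116, #117, #118, #119, #120, #121, #122, #124, #125; alternates → #126, #128.
So alternate 2 is #128.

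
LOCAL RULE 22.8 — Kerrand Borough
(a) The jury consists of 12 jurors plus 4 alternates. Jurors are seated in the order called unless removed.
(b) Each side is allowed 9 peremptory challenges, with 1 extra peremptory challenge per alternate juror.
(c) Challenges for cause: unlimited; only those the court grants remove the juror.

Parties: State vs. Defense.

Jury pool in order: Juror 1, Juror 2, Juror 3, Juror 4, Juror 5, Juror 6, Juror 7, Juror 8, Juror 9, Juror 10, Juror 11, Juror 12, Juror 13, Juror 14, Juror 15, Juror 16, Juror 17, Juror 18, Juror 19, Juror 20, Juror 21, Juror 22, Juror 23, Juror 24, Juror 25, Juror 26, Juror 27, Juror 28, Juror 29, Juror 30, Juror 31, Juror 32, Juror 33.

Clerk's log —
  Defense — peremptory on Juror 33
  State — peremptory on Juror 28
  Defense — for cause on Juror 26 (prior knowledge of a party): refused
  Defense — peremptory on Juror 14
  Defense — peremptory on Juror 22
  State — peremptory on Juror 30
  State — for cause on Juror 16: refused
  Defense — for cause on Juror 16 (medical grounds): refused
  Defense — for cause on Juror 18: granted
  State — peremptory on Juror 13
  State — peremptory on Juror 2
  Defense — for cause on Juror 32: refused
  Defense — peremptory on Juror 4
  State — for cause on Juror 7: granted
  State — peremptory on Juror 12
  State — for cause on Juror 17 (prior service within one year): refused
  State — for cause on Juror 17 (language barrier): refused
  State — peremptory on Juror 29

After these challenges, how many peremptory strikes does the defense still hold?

Defense allotment: 9 base + 1 × 4 alternates = 13.
Defense peremptories used: #33, #14, #22, #4 — 4 (for-cause on #26, #16, #18, #32 don't count).
Remaining: 13 − 4 = 9.

9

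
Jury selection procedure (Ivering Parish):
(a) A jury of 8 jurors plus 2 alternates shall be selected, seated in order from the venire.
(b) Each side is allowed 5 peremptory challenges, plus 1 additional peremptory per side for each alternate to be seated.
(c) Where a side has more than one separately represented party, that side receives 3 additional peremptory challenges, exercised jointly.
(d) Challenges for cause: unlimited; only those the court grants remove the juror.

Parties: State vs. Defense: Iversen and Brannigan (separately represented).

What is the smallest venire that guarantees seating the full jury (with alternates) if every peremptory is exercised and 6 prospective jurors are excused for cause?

33

Seats to fill: 8 + 2 alternates = 10.
Peremptories — State: 5 + 1×2 = 7; Defense: 5 + 1×2 + 3 = 10; total 17.
For-cause removals: 6.
Minimum venire: 10 + 17 + 6 = 33.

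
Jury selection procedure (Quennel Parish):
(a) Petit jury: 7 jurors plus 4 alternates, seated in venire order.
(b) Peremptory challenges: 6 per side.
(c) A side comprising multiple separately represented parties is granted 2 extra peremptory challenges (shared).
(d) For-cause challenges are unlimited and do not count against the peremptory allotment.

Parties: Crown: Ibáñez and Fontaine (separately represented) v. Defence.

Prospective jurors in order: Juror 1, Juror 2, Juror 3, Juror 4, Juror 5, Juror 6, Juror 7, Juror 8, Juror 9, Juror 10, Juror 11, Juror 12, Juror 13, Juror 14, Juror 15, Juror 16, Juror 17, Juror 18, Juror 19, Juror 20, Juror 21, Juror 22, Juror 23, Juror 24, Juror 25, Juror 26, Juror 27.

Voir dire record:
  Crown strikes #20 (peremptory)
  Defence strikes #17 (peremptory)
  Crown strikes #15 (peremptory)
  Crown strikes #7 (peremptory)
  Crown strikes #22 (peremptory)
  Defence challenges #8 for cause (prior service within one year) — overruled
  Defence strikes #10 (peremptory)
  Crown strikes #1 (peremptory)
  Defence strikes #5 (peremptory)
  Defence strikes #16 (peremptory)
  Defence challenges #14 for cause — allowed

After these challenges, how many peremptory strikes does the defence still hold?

Defence allotment: 6.
Defence peremptories used: #17, #10, #5, #16 — 4 (for-cause on #8, #14 don't count).
Remaining: 6 − 4 = 2.

2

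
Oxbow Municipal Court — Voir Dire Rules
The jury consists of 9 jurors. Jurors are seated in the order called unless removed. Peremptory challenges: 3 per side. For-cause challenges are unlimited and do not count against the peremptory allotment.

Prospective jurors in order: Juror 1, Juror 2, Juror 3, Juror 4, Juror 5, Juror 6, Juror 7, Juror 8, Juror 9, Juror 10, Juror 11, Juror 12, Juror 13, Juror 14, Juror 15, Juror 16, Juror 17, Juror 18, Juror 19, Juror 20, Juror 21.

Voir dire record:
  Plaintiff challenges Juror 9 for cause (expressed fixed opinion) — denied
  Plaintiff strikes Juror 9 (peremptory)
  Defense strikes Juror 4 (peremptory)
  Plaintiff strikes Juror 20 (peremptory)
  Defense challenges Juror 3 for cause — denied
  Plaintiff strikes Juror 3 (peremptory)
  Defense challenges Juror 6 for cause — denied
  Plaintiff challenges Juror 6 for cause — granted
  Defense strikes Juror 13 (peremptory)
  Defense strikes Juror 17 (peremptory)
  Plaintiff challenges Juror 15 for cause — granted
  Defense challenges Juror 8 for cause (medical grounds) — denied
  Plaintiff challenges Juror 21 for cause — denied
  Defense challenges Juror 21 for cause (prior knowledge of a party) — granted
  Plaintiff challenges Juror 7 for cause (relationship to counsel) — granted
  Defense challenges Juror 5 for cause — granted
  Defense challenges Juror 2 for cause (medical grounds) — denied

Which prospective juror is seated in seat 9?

Removed: #3, #4, #5, #6, #7, #9, #13, #15, #17, #20, #21. (#2, #8 stay — for-cause denied.)
Filling seats in venire order through position 9: #1, #2, #8, #10, #11, #12, #14, #16, #18.
So seat 9 is #18.

18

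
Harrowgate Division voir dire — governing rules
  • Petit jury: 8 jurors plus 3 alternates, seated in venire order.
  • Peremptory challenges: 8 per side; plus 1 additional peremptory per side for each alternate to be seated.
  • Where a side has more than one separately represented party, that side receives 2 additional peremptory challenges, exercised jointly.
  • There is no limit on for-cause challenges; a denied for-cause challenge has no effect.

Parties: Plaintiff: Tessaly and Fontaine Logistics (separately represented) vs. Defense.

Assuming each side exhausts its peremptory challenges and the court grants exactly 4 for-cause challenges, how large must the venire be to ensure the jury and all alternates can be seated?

39

Seats to fill: 8 + 3 alternates = 11.
Peremptories — Plaintiff: 8 + 1×3 + 2 = 13; Defense: 8 + 1×3 = 11; total 24.
For-cause removals: 4.
Minimum venire: 11 + 24 + 4 = 39.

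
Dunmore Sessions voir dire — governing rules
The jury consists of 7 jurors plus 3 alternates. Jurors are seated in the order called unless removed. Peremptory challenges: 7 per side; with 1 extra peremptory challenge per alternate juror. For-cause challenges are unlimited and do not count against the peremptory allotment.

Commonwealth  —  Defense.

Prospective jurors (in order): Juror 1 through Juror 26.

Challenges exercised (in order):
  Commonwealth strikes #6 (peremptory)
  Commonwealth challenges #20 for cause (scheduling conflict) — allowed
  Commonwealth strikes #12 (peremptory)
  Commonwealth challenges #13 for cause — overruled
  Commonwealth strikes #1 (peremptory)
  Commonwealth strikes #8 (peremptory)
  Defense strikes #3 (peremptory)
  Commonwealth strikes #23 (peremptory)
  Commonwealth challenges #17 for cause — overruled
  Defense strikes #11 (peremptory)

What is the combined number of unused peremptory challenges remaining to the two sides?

13

Commonwealth allotment: 7 base + 1 × 3 alternates = 10. Defense allotment: 7 base + 1 × 3 alternates = 10.
Commonwealth peremptories used: #6, #12, #1, #8, #23 — 5 (for-cause on #20, #13, #17 don't count).
Defense peremptories used: #3, #11 — 2.
Remaining: (10 − 5) + (10 − 2) = 13.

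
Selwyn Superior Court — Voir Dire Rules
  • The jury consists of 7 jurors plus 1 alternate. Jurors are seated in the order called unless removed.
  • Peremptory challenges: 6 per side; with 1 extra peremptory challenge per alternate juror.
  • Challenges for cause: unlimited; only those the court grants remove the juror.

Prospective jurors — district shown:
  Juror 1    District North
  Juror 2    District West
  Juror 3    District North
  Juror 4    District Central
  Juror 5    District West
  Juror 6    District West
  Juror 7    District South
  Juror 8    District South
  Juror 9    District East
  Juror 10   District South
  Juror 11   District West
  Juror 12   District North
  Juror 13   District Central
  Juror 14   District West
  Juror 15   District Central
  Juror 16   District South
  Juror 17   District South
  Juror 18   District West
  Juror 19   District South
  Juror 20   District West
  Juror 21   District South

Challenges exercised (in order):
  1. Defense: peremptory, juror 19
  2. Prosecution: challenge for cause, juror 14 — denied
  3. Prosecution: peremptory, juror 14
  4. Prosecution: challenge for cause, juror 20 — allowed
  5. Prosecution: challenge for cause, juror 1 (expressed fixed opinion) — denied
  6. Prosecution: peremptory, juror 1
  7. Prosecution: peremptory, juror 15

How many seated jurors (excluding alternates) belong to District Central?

Removed: #1, #14, #15, #19, #20.
Seated jurors 1–7: #2, #3, #4, #5, #6, #7, #8 (alternates #9 not counted).
Of those, in District Central: #4 → 1.

1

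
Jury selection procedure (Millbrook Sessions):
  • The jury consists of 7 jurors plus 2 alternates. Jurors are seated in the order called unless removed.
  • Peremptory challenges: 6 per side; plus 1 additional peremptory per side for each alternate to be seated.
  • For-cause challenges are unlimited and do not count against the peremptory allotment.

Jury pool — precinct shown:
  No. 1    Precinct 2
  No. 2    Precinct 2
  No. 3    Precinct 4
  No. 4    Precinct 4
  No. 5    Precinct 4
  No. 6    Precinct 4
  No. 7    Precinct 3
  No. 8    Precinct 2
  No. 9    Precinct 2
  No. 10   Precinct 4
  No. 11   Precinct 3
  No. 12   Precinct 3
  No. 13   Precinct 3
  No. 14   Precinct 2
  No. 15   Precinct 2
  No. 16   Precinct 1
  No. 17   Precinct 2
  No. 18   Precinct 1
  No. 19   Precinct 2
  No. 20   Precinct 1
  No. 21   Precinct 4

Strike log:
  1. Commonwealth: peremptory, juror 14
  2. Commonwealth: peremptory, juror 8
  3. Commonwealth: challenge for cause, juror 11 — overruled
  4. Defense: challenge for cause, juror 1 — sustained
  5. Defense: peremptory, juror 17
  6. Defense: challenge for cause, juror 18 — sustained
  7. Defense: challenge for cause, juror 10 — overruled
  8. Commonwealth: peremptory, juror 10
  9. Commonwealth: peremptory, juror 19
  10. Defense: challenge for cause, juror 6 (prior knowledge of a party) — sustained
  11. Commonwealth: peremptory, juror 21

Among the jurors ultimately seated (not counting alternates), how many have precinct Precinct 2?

2

Removed: #1, #6, #8, #10, #14, #17, #18, #19, #21.
Seated jurors 1–7: #2, #3, #4, #5, #7, #9, #11 (alternates #12, #13 not counted).
Of those, in Precinct 2: #2, #9 → 2.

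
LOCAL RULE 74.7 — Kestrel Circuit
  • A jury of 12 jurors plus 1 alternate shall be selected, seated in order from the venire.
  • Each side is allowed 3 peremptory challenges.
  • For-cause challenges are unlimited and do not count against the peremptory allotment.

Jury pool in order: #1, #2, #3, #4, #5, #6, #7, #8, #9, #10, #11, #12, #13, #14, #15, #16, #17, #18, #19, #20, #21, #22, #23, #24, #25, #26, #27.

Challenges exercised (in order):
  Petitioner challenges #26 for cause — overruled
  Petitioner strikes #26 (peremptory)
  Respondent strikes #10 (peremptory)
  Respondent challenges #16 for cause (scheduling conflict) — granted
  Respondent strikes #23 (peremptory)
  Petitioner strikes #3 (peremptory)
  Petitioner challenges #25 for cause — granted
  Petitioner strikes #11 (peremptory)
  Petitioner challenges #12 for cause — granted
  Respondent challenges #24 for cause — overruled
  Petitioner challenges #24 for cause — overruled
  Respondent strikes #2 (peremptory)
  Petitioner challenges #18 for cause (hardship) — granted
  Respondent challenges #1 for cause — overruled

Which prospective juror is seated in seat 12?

Removed: #2, #3, #10, #11, #12, #16, #18, #23, #25, #26. (#1, #24 stay — for-cause denied.)
Seating in order: seats 1–12 → #1, #4, #5, #6, #7, #8, #9, #13, #14, #15, #17, #19; alternates → #20.
So seat 12 is #19.

19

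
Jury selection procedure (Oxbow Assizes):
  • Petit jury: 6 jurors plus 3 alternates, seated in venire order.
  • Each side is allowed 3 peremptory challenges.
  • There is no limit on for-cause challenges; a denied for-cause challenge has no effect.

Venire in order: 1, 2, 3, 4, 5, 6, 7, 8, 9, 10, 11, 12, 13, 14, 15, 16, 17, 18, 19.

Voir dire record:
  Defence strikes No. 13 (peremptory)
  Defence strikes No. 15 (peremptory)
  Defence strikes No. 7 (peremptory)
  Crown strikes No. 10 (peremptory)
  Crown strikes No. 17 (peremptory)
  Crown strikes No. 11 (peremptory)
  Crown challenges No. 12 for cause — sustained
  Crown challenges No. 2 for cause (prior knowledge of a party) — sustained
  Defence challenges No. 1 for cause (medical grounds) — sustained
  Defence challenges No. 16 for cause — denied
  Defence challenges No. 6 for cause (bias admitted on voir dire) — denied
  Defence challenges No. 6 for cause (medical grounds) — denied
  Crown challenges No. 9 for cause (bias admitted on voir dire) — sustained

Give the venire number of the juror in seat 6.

Removed: #1, #2, #7, #9, #10, #11, #12, #13, #15, #17. (#6, #16 stay — for-cause denied.)
Seating in order: seats 1–6 → #3, #4, #5, #6, #8, #14; alternates → #16, #18, #19.
So seat 6 is #14.

14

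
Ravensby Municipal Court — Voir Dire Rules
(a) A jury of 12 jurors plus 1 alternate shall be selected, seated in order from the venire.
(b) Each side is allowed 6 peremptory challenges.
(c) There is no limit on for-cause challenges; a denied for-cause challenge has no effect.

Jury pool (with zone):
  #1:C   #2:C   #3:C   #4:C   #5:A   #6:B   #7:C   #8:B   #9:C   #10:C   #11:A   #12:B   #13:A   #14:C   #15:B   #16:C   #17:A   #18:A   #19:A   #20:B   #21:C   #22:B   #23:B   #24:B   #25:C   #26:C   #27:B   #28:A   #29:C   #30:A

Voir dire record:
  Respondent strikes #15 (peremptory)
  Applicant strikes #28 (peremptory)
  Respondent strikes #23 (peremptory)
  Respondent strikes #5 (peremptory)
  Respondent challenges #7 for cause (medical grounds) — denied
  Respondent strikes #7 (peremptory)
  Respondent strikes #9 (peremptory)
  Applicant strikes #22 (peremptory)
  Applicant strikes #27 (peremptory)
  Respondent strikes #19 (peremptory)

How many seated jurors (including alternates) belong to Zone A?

Removed: #5, #7, #9, #15, #19, #22, #23, #27, #28.
Seated (13 incl. alternates): #1, #2, #3, #4, #6, #8, #10, #11, #12, #13, #14, #16, #17.
Of those, in Zone A: #11, #13, #17 → 3.

3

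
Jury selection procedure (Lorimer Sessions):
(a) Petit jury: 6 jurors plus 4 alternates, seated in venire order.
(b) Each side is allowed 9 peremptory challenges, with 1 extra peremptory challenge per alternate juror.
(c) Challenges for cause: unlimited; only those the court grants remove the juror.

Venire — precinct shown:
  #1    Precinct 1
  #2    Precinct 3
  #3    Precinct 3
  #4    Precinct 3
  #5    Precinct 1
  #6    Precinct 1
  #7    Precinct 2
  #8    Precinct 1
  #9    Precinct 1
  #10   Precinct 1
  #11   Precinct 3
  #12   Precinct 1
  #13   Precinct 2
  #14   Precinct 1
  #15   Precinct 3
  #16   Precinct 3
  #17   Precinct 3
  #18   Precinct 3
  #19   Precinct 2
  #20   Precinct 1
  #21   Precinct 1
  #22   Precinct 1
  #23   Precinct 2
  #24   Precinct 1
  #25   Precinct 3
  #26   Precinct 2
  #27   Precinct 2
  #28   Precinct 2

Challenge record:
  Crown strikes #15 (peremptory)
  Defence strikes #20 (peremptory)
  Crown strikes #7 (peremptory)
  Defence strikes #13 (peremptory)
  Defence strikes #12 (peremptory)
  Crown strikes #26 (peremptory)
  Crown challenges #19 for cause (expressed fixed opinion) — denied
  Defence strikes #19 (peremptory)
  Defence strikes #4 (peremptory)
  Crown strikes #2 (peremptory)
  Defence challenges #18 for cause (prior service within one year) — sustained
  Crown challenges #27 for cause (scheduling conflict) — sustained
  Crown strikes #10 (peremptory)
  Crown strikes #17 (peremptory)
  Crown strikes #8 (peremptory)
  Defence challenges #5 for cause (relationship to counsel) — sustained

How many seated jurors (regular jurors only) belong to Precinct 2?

Removed: #2, #4, #5, #7, #8, #10, #12, #13, #15, #17, #18, #19, #20, #26, #27.
Seated jurors 1–6: #1, #3, #6, #9, #11, #14 (alternates #16, #21, #22, #23 not counted).
None of those are in Precinct 2 → 0.

0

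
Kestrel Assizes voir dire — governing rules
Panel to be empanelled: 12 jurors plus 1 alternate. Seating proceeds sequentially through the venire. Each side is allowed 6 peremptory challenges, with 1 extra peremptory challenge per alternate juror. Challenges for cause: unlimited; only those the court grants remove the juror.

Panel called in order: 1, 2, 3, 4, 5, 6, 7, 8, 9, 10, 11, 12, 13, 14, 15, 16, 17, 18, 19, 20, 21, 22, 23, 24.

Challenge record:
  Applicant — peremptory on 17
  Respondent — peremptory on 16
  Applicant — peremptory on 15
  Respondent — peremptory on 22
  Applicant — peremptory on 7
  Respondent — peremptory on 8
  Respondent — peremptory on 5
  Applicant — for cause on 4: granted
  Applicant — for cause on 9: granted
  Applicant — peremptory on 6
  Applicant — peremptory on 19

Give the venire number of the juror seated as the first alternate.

24

Removed: #4, #5, #6, #7, #8, #9, #15, #16, #17, #19, #22.
Seating in order: seats 1–12 → #1, #2, #3, #10, #11, #12, #13, #14, #18, #20, #21, #23; alternates → #24.
So alternate 1 is #24.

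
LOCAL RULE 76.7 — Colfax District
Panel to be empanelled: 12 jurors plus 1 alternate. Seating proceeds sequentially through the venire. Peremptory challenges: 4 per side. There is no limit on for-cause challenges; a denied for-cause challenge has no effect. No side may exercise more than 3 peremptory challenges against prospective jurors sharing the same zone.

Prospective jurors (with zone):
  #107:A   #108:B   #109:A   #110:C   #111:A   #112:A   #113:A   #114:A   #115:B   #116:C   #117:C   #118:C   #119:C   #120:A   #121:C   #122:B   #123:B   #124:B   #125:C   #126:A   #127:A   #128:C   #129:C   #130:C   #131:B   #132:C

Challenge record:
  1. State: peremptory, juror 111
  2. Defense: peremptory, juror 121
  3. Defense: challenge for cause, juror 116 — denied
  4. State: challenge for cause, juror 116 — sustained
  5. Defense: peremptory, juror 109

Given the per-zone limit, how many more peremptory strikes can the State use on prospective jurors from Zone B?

State peremptories so far: #111 — 1 of 4 used, 3 left overall.
Against Zone B: none yet — per-zone cap 3 leaves 3.
Binding limit: min(3, 3) = 3.

3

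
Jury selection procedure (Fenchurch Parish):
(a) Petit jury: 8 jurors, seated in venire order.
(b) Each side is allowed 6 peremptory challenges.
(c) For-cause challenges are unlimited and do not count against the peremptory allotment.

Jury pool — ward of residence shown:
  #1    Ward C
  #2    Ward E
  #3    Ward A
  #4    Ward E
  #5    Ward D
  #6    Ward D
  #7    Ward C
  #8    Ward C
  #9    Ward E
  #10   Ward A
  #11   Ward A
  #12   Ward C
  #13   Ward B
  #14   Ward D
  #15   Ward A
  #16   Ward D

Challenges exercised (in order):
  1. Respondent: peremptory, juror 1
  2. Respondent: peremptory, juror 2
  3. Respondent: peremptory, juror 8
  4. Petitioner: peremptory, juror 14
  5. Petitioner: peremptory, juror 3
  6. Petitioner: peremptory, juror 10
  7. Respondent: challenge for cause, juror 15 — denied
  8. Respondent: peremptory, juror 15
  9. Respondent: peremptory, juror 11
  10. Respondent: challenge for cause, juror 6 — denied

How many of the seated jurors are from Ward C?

Removed: #1, #2, #3, #8, #10, #11, #14, #15.
Seated jurors 1–8: #4, #5, #6, #7, #9, #12, #13, #16.
Of those, in Ward C: #7, #12 → 2.

2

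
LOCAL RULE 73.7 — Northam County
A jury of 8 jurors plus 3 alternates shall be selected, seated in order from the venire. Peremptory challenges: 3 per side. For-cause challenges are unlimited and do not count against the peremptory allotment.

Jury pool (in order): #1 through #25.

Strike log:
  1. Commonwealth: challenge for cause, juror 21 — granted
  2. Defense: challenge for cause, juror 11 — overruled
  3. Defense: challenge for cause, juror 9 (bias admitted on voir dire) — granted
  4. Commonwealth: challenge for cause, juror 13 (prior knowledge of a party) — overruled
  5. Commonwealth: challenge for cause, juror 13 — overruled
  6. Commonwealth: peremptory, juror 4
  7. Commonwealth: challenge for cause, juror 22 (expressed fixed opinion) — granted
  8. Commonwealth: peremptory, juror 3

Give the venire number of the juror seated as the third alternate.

Removed: #3, #4, #9, #21, #22. (#11, #13 stay — for-cause denied.)
Seating in order: seats 1–8 → #1, #2, #5, #6, #7, #8, #10, #11; alternates → #12, #13, #14.
So alternate 3 is #14.

14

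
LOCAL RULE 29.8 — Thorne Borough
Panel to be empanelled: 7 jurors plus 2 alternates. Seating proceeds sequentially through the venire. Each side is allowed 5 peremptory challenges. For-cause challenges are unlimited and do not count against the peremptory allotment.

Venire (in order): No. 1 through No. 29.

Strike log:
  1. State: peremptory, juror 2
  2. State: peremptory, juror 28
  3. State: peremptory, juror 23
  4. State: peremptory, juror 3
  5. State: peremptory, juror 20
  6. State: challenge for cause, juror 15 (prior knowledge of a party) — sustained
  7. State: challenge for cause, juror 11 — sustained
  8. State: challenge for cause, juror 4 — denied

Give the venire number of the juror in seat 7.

9

Removed: #2, #3, #11, #15, #20, #23, #28. (#4 stays — for-cause denied.)
Seating in order: seats 1–7 → #1, #4, #5, #6, #7, #8, #9; alternates → #10, #12.
So seat 7 is #9.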